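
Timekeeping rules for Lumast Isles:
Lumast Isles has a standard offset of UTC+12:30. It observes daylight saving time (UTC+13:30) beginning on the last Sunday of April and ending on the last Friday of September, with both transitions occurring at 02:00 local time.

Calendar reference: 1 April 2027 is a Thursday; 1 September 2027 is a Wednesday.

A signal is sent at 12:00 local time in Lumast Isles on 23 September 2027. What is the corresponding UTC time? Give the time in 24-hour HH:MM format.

1 April 2027 is a Thursday, so Sundays fall on 4, 11, 18, 25; the last is April 25.
1 September 2027 is a Wednesday, so Fridays fall on 3, 10, 17, 24; the last is September 24.
23 September 2027 lies within the daylight-saving period (25 April – 24 September), so Lumast Isles is on daylight time, UTC+13:30.
12:00 local − 13h30m = 22:30 UTC (rolling into the previous day, 22 September 2027).

22:30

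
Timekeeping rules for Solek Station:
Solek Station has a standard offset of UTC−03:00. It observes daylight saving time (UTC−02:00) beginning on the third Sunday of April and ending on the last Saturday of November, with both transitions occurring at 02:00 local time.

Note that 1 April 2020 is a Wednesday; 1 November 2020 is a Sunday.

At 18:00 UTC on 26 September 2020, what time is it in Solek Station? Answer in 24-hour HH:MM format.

16:00

1 April 2020 is a Wednesday, so the first Sunday is April 5 and the third is April 19.
1 November 2020 is a Sunday, so Saturdays fall on 7, 14, 21, 28; the last is November 28.
At the standard offset (UTC−03:00), 18:00 UTC − 3h = 15:00 Solek Station standard time.
Daylight saving runs 19 April – 28 November; the standard-time date in Solek Station, 26 September 2020, is inside that window, so Solek Station is at UTC−02:00.
18:00 UTC − 2h = 16:00 local.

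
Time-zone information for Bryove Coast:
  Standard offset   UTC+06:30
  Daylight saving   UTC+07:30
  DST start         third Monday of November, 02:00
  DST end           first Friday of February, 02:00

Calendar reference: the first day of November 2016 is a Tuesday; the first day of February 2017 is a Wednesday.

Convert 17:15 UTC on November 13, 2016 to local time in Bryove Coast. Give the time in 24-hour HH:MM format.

23:45

1 November 2016 is a Tuesday, so the first Monday is November 7 and the third is November 21.
1 February 2017 is a Wednesday, so the first Friday is February 3.
At the standard offset (UTC+06:30), 17:15 UTC + 6h30m = 23:45 Bryove Coast standard time.
The standard-time date in Bryove Coast, November 13, 2016, does not fall between 21 November 2016 and 3 February 2017, so daylight saving is not in effect and Bryove Coast is at UTC+06:30.
17:15 UTC + 6h30m = 23:45 local.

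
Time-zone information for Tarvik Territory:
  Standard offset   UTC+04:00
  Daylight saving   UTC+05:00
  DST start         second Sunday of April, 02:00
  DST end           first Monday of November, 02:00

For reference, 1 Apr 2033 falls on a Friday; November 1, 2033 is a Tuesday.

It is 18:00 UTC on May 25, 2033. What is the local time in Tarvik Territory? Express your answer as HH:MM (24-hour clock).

1 April 2033 is a Friday, so the first Sunday is April 3 and the second is April 10.
1 November 2033 is a Tuesday, so the first Monday is November 7.
At the standard offset (UTC+04:00), 18:00 UTC + 4h = 22:00 Tarvik Territory standard time.
Daylight saving runs 10 April – 7 November; the standard-time date in Tarvik Territory, May 25, 2033, is inside that window, so Tarvik Territory is at UTC+05:00.
18:00 UTC + 5h = 23:00 local.

23:00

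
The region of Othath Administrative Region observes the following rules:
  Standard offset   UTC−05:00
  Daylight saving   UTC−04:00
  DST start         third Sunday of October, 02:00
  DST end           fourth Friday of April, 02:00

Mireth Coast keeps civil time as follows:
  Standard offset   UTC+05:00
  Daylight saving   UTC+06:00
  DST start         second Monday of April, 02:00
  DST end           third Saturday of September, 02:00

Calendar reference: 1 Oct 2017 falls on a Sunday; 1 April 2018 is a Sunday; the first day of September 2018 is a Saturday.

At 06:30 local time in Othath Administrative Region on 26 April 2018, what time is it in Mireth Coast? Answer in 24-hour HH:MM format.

16:30

1 October 2017 is a Sunday, so the first Sunday is October 1 and the third is October 15.
1 April 2018 is a Sunday, so the first Friday is April 6 and the fourth is April 27.
26 April 2018 falls between 15 October 2017 and 27 April 2018, so daylight saving is in effect and Othath Administrative Region is at UTC−04:00.
06:30 Othath Administrative Region + 4h = 10:30 UTC.
1 April 2018 is a Sunday, so the first Monday is April 2 and the second is April 9.
1 September 2018 is a Saturday, so the first Saturday is September 1 and the third is September 15.
At the standard offset (UTC+05:00), 10:30 UTC + 5h = 15:30 Mireth Coast standard time.
Daylight saving runs 9 April – 15 September; the standard-time date in Mireth Coast, 26 April 2018, is inside that window, so Mireth Coast is at UTC+06:00.
10:30 UTC + 6h = 16:30 Mireth Coast.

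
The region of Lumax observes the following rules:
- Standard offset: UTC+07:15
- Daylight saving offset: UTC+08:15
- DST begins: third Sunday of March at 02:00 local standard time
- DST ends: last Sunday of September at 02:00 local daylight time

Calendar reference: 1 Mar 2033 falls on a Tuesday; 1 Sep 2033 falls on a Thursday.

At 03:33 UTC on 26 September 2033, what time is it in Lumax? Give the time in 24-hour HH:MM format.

10:48

1 March 2033 is a Tuesday, so the first Sunday is March 6 and the third is March 20.
1 September 2033 is a Thursday, so Sundays fall on 4, 11, 18, 25; the last is September 25.
At the standard offset (UTC+07:15), 03:33 UTC + 7h15m = 10:48 Lumax standard time.
Daylight saving runs 20 March – 25 September; the standard-time date in Lumax, 26 September 2033, is outside that window, so Lumax is on standard time at UTC+07:15.
03:33 UTC + 7h15m = 10:48 local.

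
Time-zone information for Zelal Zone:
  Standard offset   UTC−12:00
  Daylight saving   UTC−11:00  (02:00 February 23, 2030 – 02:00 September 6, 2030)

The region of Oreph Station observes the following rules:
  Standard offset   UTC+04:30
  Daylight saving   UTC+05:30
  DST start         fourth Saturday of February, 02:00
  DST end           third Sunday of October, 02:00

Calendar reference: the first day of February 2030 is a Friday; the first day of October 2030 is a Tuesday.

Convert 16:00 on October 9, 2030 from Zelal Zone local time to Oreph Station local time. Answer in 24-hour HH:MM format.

09:30

Daylight saving runs 23 February – 6 September; October 9, 2030 is outside that window, so Zelal Zone is on standard time at UTC−12:00.
16:00 Zelal Zone + 12h = 04:00 UTC (rolling into the next day, 10 October 2030).
1 February 2030 is a Friday, so the first Saturday is February 2 and the fourth is February 23.
1 October 2030 is a Tuesday, so the first Sunday is October 6 and the third is October 20.
At the standard offset (UTC+04:30), 04:00 UTC + 4h30m = 08:30 Oreph Station standard time.
Daylight saving runs 23 February – 20 October; the standard-time date in Oreph Station, October 10, 2030, is inside that window, so Oreph Station is at UTC+05:30.
04:00 UTC + 5h30m = 09:30 Oreph Station.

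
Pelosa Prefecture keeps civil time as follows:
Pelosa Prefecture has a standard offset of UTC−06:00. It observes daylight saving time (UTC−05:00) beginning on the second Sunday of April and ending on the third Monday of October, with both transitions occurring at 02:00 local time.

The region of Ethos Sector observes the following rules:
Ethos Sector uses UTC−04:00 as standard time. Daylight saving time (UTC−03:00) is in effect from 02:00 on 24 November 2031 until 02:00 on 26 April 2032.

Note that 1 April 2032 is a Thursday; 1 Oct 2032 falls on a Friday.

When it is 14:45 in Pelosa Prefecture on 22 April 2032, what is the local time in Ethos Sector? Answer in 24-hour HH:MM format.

16:45

1 April 2032 is a Thursday, so the first Sunday is April 4 and the second is April 11.
1 October 2032 is a Friday, so the first Monday is October 4 and the third is October 18.
Daylight saving runs 11 April – 18 October; 22 April 2032 is inside that window, so Pelosa Prefecture is at UTC−05:00.
14:45 Pelosa Prefecture + 5h = 19:45 UTC.
At the standard offset (UTC−04:00), 19:45 UTC − 4h = 15:45 Ethos Sector standard time.
The standard-time date in Ethos Sector, 22 April 2032, falls between 24 November 2031 and 26 April 2032, so daylight saving is in effect and Ethos Sector is at UTC−03:00.
19:45 UTC − 3h = 16:45 Ethos Sector.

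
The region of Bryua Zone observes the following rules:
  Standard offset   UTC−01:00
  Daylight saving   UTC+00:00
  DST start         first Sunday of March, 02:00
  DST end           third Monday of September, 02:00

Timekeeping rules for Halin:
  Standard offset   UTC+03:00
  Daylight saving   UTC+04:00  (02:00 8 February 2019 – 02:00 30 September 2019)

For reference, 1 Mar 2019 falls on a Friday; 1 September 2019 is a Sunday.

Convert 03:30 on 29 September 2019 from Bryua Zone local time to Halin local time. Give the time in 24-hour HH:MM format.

08:30

1 March 2019 is a Friday, so the first Sunday is March 3.
1 September 2019 is a Sunday, so the first Monday is September 2 and the third is September 16.
Daylight saving runs 3 March – 16 September; 29 September 2019 is outside that window, so Bryua Zone is on standard time at UTC−01:00.
03:30 Bryua Zone + 1h = 04:30 UTC.
At the standard offset (UTC+03:00), 04:30 UTC + 3h = 07:30 Halin standard time.
Daylight saving runs 8 February – 30 September; the standard-time date in Halin, 29 September 2019, is inside that window, so Halin is at UTC+04:00.
04:30 UTC + 4h = 08:30 Halin.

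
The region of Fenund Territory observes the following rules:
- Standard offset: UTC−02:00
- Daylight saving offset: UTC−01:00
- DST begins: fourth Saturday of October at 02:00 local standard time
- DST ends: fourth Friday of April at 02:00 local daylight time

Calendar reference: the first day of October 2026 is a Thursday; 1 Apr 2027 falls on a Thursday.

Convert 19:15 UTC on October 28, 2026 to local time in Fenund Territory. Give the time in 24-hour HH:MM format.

18:15

1 October 2026 is a Thursday, so the first Saturday is October 3 and the fourth is October 24.
1 April 2027 is a Thursday, so the first Friday is April 2 and the fourth is April 23.
At the standard offset (UTC−02:00), 19:15 UTC − 2h = 17:15 Fenund Territory standard time.
Daylight saving runs 24 October 2026 – 23 April 2027; the standard-time date in Fenund Territory, October 28, 2026, is inside that window, so Fenund Territory is at UTC−01:00.
19:15 UTC − 1h = 18:15 local.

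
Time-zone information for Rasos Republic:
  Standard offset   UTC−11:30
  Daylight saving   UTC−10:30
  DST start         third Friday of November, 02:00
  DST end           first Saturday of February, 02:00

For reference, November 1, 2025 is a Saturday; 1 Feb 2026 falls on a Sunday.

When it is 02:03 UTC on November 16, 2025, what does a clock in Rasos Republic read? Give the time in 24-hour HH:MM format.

1 November 2025 is a Saturday, so the first Friday is November 7 and the third is November 21.
1 February 2026 is a Sunday, so the first Saturday is February 7.
At the standard offset (UTC−11:30), 02:03 UTC − 11h30m = 14:33 Rasos Republic standard time (rolling into the previous day, 15 November 2025).
Daylight saving runs 21 November 2025 – 7 February 2026; the standard-time date in Rasos Republic, November 15, 2025, is outside that window, so Rasos Republic is on standard time at UTC−11:30.
02:03 UTC − 11h30m = 14:33 local (rolling into the previous day, 15 November 2025).

14:33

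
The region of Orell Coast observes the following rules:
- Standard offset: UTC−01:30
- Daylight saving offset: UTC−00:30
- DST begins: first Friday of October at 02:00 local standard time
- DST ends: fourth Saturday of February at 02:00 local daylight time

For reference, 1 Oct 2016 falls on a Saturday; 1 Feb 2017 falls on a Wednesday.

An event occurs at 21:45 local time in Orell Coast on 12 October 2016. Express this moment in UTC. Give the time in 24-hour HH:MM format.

22:15

1 October 2016 is a Saturday, so the first Friday is October 7.
1 February 2017 is a Wednesday, so the first Saturday is February 4 and the fourth is February 25.
Daylight saving runs 7 October 2016 – 25 February 2017; 12 October 2016 is inside that window, so Orell Coast is at UTC−00:30.
21:45 local + 0h30m = 22:15 UTC.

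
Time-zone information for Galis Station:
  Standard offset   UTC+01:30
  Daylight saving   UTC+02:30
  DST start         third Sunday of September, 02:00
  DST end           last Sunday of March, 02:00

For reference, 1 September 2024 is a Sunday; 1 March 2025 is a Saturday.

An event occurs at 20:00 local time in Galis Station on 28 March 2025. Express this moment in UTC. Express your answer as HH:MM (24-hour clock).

17:30

1 September 2024 is a Sunday, so the first Sunday is September 1 and the third is September 15.
1 March 2025 is a Saturday, so Sundays fall on 2, 9, 16, 23, 30; the last is March 30.
Daylight saving runs 15 September 2024 – 30 March 2025; 28 March 2025 is inside that window, so Galis Station is at UTC+02:30.
20:00 local − 2h30m = 17:30 UTC.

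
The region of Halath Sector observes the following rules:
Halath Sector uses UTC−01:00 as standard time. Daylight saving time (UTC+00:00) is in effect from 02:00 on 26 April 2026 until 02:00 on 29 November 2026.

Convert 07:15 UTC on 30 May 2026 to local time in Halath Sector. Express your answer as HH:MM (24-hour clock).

At the standard offset (UTC−01:00), 07:15 UTC − 1h = 06:15 Halath Sector standard time.
The standard-time date in Halath Sector, 30 May 2026, lies within the daylight-saving period (26 April – 29 November), so Halath Sector is on daylight time, UTC+00:00.
07:15 UTC + 0h = 07:15 local.

07:15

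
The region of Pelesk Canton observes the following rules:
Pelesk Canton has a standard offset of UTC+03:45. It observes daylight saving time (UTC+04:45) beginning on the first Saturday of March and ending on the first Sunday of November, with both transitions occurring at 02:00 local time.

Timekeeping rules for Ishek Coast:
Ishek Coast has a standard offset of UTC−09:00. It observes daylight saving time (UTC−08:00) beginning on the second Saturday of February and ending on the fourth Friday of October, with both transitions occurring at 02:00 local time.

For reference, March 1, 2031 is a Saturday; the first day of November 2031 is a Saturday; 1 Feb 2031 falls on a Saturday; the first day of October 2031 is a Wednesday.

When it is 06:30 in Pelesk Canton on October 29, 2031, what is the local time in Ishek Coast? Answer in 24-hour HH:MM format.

1 March 2031 is a Saturday, so the first Saturday is March 1.
1 November 2031 is a Saturday, so the first Sunday is November 2.
Daylight saving runs 1 March – 2 November; October 29, 2031 is inside that window, so Pelesk Canton is at UTC+04:45.
06:30 Pelesk Canton − 4h45m = 01:45 UTC.
1 February 2031 is a Saturday, so the first Saturday is February 1 and the second is February 8.
1 October 2031 is a Wednesday, so the first Friday is October 3 and the fourth is October 24.
At the standard offset (UTC−09:00), 01:45 UTC − 9h = 16:45 Ishek Coast standard time (rolling into the previous day, 28 October 2031).
Daylight saving runs 8 February – 24 October; the standard-time date in Ishek Coast, October 28, 2031, is outside that window, so Ishek Coast is on standard time at UTC−09:00.
01:45 UTC − 9h = 16:45 Ishek Coast (rolling into the previous day, 28 October 2031).

16:45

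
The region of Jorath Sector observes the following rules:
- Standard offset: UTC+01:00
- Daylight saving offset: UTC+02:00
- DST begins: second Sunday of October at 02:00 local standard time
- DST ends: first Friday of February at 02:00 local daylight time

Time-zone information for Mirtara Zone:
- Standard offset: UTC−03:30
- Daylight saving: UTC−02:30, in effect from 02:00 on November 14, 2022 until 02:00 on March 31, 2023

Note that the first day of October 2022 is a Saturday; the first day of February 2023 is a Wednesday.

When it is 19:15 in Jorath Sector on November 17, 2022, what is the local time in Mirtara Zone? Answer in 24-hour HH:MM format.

14:45

1 October 2022 is a Saturday, so the first Sunday is October 2 and the second is October 9.
1 February 2023 is a Wednesday, so the first Friday is February 3.
Daylight saving runs 9 October 2022 – 3 February 2023; November 17, 2022 is inside that window, so Jorath Sector is at UTC+02:00.
19:15 Jorath Sector − 2h = 17:15 UTC.
At the standard offset (UTC−03:30), 17:15 UTC − 3h30m = 13:45 Mirtara Zone standard time.
The standard-time date in Mirtara Zone, November 17, 2022, falls between 14 November 2022 and 31 March 2023, so daylight saving is in effect and Mirtara Zone is at UTC−02:30.
17:15 UTC − 2h30m = 14:45 Mirtara Zone.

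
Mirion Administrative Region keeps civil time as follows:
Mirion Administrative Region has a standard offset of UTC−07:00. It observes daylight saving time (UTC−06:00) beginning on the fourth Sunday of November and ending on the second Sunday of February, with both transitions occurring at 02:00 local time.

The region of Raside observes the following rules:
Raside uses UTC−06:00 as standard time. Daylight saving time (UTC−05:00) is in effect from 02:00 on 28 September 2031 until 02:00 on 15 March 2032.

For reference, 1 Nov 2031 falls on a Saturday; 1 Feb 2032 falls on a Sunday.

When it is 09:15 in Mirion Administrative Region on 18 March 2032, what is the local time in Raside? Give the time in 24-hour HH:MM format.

1 November 2031 is a Saturday, so the first Sunday is November 2 and the fourth is November 23.
1 February 2032 is a Sunday, so the first Sunday is February 1 and the second is February 8.
Daylight saving runs 23 November 2031 – 8 February 2032; 18 March 2032 is outside that window, so Mirion Administrative Region is on standard time at UTC−07:00.
09:15 Mirion Administrative Region + 7h = 16:15 UTC.
At the standard offset (UTC−06:00), 16:15 UTC − 6h = 10:15 Raside standard time.
Daylight saving runs 28 September 2031 – 15 March 2032; the standard-time date in Raside, 18 March 2032, is outside that window, so Raside is on standard time at UTC−06:00.
16:15 UTC − 6h = 10:15 Raside.

10:15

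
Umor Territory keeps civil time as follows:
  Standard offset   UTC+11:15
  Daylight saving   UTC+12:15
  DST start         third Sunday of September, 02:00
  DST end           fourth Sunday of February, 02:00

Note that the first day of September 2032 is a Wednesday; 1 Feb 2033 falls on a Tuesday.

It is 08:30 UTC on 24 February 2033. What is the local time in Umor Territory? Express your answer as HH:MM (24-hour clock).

1 September 2032 is a Wednesday, so the first Sunday is September 5 and the third is September 19.
1 February 2033 is a Tuesday, so the first Sunday is February 6 and the fourth is February 27.
At the standard offset (UTC+11:15), 08:30 UTC + 11h15m = 19:45 Umor Territory standard time.
The standard-time date in Umor Territory, 24 February 2033, lies within the daylight-saving period (19 September 2032 – 27 February 2033), so Umor Territory is on daylight time, UTC+12:15.
08:30 UTC + 12h15m = 20:45 local.

20:45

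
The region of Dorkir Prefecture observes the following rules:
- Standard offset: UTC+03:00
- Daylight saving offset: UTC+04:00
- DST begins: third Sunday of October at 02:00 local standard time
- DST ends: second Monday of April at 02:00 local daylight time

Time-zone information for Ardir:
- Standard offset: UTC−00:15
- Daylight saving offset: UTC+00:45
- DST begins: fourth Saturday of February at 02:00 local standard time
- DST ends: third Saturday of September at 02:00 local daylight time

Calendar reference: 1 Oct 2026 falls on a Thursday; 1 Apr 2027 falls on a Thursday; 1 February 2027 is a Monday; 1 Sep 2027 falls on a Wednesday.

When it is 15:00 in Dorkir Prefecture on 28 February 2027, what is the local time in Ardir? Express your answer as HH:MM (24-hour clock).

11:45

1 October 2026 is a Thursday, so the first Sunday is October 4 and the third is October 18.
1 April 2027 is a Thursday, so the first Monday is April 5 and the second is April 12.
28 February 2027 falls between 18 October 2026 and 12 April 2027, so daylight saving is in effect and Dorkir Prefecture is at UTC+04:00.
15:00 Dorkir Prefecture − 4h = 11:00 UTC.
1 February 2027 is a Monday, so the first Saturday is February 6 and the fourth is February 27.
1 September 2027 is a Wednesday, so the first Saturday is September 4 and the third is September 18.
At the standard offset (UTC−00:15), 11:00 UTC − 0h15m = 10:45 Ardir standard time.
Daylight saving runs 27 February – 18 September; the standard-time date in Ardir, 28 February 2027, is inside that window, so Ardir is at UTC+00:45.
11:00 UTC + 0h45m = 11:45 Ardir.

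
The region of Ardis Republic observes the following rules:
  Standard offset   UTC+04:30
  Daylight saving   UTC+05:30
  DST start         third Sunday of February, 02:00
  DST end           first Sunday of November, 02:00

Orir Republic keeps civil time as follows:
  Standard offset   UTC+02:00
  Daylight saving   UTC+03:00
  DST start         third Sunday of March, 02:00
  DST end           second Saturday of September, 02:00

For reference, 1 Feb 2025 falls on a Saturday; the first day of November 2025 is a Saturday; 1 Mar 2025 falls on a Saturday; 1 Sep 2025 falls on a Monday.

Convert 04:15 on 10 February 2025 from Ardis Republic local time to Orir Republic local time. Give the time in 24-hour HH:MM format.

01:45

1 February 2025 is a Saturday, so the first Sunday is February 2 and the third is February 16.
1 November 2025 is a Saturday, so the first Sunday is November 2.
10 February 2025 does not fall between 16 February and 2 November, so daylight saving is not in effect and Ardis Republic is at UTC+04:30.
04:15 Ardis Republic − 4h30m = 23:45 UTC (rolling into the previous day, 9 February 2025).
1 March 2025 is a Saturday, so the first Sunday is March 2 and the third is March 16.
1 September 2025 is a Monday, so the first Saturday is September 6 and the second is September 13.
At the standard offset (UTC+02:00), 23:45 UTC + 2h = 01:45 Orir Republic standard time (rolling into the next day, 10 February 2025).
The standard-time date in Orir Republic, 10 February 2025, is outside the daylight-saving period (16 March – 13 September), so Orir Republic is on standard time, UTC+02:00.
23:45 UTC + 2h = 01:45 Orir Republic (rolling into the next day, 10 February 2025).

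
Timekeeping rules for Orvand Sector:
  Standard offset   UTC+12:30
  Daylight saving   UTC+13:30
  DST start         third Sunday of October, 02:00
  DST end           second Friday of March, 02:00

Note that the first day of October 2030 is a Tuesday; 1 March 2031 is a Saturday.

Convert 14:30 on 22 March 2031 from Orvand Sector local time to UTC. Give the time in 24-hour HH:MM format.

02:00

1 October 2030 is a Tuesday, so the first Sunday is October 6 and the third is October 20.
1 March 2031 is a Saturday, so the first Friday is March 7 and the second is March 14.
Daylight saving runs 20 October 2030 – 14 March 2031; 22 March 2031 is outside that window, so Orvand Sector is on standard time at UTC+12:30.
14:30 local − 12h30m = 02:00 UTC.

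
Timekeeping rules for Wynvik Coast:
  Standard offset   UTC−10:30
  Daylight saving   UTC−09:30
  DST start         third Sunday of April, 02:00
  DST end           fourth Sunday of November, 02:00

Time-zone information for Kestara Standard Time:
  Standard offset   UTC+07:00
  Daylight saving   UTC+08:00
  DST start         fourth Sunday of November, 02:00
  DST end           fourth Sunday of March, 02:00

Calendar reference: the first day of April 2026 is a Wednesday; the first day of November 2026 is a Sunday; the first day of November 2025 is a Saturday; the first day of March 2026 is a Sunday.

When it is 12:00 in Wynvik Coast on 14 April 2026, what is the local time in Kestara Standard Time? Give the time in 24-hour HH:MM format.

05:30

1 April 2026 is a Wednesday, so the first Sunday is April 5 and the third is April 19.
1 November 2026 is a Sunday, so the first Sunday is November 1 and the fourth is November 22.
14 April 2026 is outside the daylight-saving period (19 April – 22 November), so Wynvik Coast is on standard time, UTC−10:30.
12:00 Wynvik Coast + 10h30m = 22:30 UTC.
1 November 2025 is a Saturday, so the first Sunday is November 2 and the fourth is November 23.
1 March 2026 is a Sunday, so the first Sunday is March 1 and the fourth is March 22.
At the standard offset (UTC+07:00), 22:30 UTC + 7h = 05:30 Kestara Standard Time standard time (rolling into the next day, 15 April 2026).
The standard-time date in Kestara Standard Time, 15 April 2026, does not fall between 23 November 2025 and 22 March 2026, so daylight saving is not in effect and Kestara Standard Time is at UTC+07:00.
22:30 UTC + 7h = 05:30 Kestara Standard Time (rolling into the next day, 15 April 2026).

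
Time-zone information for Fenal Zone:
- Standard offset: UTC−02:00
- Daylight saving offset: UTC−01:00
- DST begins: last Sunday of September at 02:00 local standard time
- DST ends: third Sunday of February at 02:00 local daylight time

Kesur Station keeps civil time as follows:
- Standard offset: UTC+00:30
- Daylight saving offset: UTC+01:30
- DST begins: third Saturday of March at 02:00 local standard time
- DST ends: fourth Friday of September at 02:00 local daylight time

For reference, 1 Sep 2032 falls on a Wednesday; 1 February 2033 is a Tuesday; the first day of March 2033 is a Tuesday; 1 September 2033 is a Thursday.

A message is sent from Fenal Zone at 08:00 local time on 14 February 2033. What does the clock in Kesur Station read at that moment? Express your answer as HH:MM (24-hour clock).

1 September 2032 is a Wednesday, so Sundays fall on 5, 12, 19, 26; the last is September 26.
1 February 2033 is a Tuesday, so the first Sunday is February 6 and the third is February 20.
Daylight saving runs 26 September 2032 – 20 February 2033; 14 February 2033 is inside that window, so Fenal Zone is at UTC−01:00.
08:00 Fenal Zone + 1h = 09:00 UTC.
1 March 2033 is a Tuesday, so the first Saturday is March 5 and the third is March 19.
1 September 2033 is a Thursday, so the first Friday is September 2 and the fourth is September 23.
At the standard offset (UTC+00:30), 09:00 UTC + 0h30m = 09:30 Kesur Station standard time.
The standard-time date in Kesur Station, 14 February 2033, does not fall between 19 March and 23 September, so daylight saving is not in effect and Kesur Station is at UTC+00:30.
09:00 UTC + 0h30m = 09:30 Kesur Station.

09:30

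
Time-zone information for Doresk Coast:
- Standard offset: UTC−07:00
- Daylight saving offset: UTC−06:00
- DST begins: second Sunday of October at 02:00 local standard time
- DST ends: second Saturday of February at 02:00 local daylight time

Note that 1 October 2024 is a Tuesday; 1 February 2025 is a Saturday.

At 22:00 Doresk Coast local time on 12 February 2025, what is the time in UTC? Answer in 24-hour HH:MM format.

05:00

1 October 2024 is a Tuesday, so the first Sunday is October 6 and the second is October 13.
1 February 2025 is a Saturday, so the first Saturday is February 1 and the second is February 8.
12 February 2025 does not fall between 13 October 2024 and 8 February 2025, so daylight saving is not in effect and Doresk Coast is at UTC−07:00.
22:00 local + 7h = 05:00 UTC (rolling into the next day, 13 February 2025).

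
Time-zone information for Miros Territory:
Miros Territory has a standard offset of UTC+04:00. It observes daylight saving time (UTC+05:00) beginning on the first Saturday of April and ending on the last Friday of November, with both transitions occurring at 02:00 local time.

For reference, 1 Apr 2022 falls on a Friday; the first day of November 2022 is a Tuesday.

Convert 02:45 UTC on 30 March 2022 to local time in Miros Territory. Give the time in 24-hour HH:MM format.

06:45

1 April 2022 is a Friday, so the first Saturday is April 2.
1 November 2022 is a Tuesday, so Fridays fall on 4, 11, 18, 25; the last is November 25.
At the standard offset (UTC+04:00), 02:45 UTC + 4h = 06:45 Miros Territory standard time.
The standard-time date in Miros Territory, 30 March 2022, is outside the daylight-saving period (2 April – 25 November), so Miros Territory is on standard time, UTC+04:00.
02:45 UTC + 4h = 06:45 local.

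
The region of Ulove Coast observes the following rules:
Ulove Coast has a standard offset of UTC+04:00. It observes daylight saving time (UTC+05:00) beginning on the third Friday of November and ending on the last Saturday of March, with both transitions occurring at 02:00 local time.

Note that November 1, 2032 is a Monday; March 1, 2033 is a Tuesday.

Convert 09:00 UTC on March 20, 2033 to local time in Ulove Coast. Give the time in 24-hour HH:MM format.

14:00

1 November 2032 is a Monday, so the first Friday is November 5 and the third is November 19.
1 March 2033 is a Tuesday, so Saturdays fall on 5, 12, 19, 26; the last is March 26.
At the standard offset (UTC+04:00), 09:00 UTC + 4h = 13:00 Ulove Coast standard time.
Daylight saving runs 19 November 2032 – 26 March 2033; the standard-time date in Ulove Coast, March 20, 2033, is inside that window, so Ulove Coast is at UTC+05:00.
09:00 UTC + 5h = 14:00 local.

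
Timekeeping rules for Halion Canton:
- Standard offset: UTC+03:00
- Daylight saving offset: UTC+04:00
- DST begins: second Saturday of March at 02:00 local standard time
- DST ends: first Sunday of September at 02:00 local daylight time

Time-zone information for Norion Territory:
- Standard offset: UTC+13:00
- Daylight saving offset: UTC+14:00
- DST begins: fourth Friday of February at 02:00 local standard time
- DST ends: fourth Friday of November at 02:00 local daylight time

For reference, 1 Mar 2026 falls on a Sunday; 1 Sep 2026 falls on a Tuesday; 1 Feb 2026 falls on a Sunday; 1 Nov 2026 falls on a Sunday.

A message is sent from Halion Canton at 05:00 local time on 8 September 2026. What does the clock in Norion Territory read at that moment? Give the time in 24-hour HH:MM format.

16:00

1 March 2026 is a Sunday, so the first Saturday is March 7 and the second is March 14.
1 September 2026 is a Tuesday, so the first Sunday is September 6.
8 September 2026 is outside the daylight-saving period (14 March – 6 September), so Halion Canton is on standard time, UTC+03:00.
05:00 Halion Canton − 3h = 02:00 UTC.
1 February 2026 is a Sunday, so the first Friday is February 6 and the fourth is February 27.
1 November 2026 is a Sunday, so the first Friday is November 6 and the fourth is November 27.
At the standard offset (UTC+13:00), 02:00 UTC + 13h = 15:00 Norion Territory standard time.
The standard-time date in Norion Territory, 8 September 2026, lies within the daylight-saving period (27 February – 27 November), so Norion Territory is on daylight time, UTC+14:00.
02:00 UTC + 14h = 16:00 Norion Territory.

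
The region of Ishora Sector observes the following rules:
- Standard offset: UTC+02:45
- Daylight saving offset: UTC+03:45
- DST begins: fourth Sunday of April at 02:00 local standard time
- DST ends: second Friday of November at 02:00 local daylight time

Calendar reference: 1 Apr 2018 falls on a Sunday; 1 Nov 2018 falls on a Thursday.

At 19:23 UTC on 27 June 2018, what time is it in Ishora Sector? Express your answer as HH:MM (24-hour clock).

23:08

1 April 2018 is a Sunday, so the first Sunday is April 1 and the fourth is April 22.
1 November 2018 is a Thursday, so the first Friday is November 2 and the second is November 9.
At the standard offset (UTC+02:45), 19:23 UTC + 2h45m = 22:08 Ishora Sector standard time.
Daylight saving runs 22 April – 9 November; the standard-time date in Ishora Sector, 27 June 2018, is inside that window, so Ishora Sector is at UTC+03:45.
19:23 UTC + 3h45m = 23:08 local.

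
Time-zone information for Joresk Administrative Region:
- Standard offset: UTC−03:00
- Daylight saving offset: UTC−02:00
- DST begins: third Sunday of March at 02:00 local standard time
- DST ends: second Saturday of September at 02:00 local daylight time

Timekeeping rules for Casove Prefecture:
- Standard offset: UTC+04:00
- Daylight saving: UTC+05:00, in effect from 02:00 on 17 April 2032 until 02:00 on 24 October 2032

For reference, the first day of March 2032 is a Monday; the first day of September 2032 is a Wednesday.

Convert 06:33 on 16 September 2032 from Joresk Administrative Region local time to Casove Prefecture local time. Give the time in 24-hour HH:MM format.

1 March 2032 is a Monday, so the first Sunday is March 7 and the third is March 21.
1 September 2032 is a Wednesday, so the first Saturday is September 4 and the second is September 11.
16 September 2032 is outside the daylight-saving period (21 March – 11 September), so Joresk Administrative Region is on standard time, UTC−03:00.
06:33 Joresk Administrative Region + 3h = 09:33 UTC.
At the standard offset (UTC+04:00), 09:33 UTC + 4h = 13:33 Casove Prefecture standard time.
The standard-time date in Casove Prefecture, 16 September 2032, lies within the daylight-saving period (17 April – 24 October), so Casove Prefecture is on daylight time, UTC+05:00.
09:33 UTC + 5h = 14:33 Casove Prefecture.

14:33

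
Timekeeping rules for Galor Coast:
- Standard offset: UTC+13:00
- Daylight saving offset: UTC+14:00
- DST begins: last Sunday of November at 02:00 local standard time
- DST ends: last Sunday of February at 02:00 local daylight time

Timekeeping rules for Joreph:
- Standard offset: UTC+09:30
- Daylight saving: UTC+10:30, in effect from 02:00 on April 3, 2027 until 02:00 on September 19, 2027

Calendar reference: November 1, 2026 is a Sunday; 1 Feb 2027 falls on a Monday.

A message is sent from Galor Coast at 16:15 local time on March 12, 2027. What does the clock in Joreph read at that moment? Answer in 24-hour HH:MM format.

12:45

1 November 2026 is a Sunday, so Sundays fall on 1, 8, 15, 22, 29; the last is November 29.
1 February 2027 is a Monday, so Sundays fall on 7, 14, 21, 28; the last is February 28.
March 12, 2027 is outside the daylight-saving period (29 November 2026 – 28 February 2027), so Galor Coast is on standard time, UTC+13:00.
16:15 Galor Coast − 13h = 03:15 UTC.
At the standard offset (UTC+09:30), 03:15 UTC + 9h30m = 12:45 Joreph standard time.
Daylight saving runs 3 April – 19 September; the standard-time date in Joreph, March 12, 2027, is outside that window, so Joreph is on standard time at UTC+09:30.
03:15 UTC + 9h30m = 12:45 Joreph.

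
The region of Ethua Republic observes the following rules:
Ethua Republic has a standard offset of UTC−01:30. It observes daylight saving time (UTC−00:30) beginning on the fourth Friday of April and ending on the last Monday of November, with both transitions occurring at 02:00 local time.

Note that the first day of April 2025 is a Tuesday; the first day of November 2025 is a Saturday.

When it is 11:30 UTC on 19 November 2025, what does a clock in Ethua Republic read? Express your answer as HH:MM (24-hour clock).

11:00

1 April 2025 is a Tuesday, so the first Friday is April 4 and the fourth is April 25.
1 November 2025 is a Saturday, so Mondays fall on 3, 10, 17, 24; the last is November 24.
At the standard offset (UTC−01:30), 11:30 UTC − 1h30m = 10:00 Ethua Republic standard time.
Daylight saving runs 25 April – 24 November; the standard-time date in Ethua Republic, 19 November 2025, is inside that window, so Ethua Republic is at UTC−00:30.
11:30 UTC − 0h30m = 11:00 local.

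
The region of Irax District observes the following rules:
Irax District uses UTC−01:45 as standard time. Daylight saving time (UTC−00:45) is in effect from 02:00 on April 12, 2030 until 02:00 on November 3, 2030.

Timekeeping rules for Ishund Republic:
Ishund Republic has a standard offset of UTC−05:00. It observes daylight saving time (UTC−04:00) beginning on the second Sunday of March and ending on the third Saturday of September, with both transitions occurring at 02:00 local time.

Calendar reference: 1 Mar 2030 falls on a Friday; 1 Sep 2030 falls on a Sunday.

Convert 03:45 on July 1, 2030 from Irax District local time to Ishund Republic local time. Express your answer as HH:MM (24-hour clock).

Daylight saving runs 12 April – 3 November; July 1, 2030 is inside that window, so Irax District is at UTC−00:45.
03:45 Irax District + 0h45m = 04:30 UTC.
1 March 2030 is a Friday, so the first Sunday is March 3 and the second is March 10.
1 September 2030 is a Sunday, so the first Saturday is September 7 and the third is September 21.
At the standard offset (UTC−05:00), 04:30 UTC − 5h = 23:30 Ishund Republic standard time (rolling into the previous day, 30 June 2030).
The standard-time date in Ishund Republic, June 30, 2030, lies within the daylight-saving period (10 March – 21 September), so Ishund Republic is on daylight time, UTC−04:00.
04:30 UTC − 4h = 00:30 Ishund Republic.

00:30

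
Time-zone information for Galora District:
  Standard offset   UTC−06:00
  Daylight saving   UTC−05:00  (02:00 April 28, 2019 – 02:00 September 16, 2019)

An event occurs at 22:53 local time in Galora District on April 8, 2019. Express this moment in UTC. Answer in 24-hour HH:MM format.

April 8, 2019 does not fall between 28 April and 16 September, so daylight saving is not in effect and Galora District is at UTC−06:00.
22:53 local + 6h = 04:53 UTC (rolling into the next day, 9 April 2019).

04:53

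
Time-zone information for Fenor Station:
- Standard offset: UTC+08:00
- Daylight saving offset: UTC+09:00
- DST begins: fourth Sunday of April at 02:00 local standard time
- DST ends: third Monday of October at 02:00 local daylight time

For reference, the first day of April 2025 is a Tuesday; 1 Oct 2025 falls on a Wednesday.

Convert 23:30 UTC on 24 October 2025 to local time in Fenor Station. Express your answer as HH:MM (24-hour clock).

07:30

1 April 2025 is a Tuesday, so the first Sunday is April 6 and the fourth is April 27.
1 October 2025 is a Wednesday, so the first Monday is October 6 and the third is October 20.
At the standard offset (UTC+08:00), 23:30 UTC + 8h = 07:30 Fenor Station standard time (rolling into the next day, 25 October 2025).
The standard-time date in Fenor Station, 25 October 2025, is outside the daylight-saving period (27 April – 20 October), so Fenor Station is on standard time, UTC+08:00.
23:30 UTC + 8h = 07:30 local (rolling into the next day, 25 October 2025).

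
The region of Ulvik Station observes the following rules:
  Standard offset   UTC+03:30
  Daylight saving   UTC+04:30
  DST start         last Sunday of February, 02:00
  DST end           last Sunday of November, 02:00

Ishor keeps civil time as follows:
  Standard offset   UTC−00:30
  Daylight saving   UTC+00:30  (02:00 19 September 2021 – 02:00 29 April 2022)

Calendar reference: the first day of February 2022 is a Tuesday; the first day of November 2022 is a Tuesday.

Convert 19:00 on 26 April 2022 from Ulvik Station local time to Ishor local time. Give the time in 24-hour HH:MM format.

1 February 2022 is a Tuesday, so Sundays fall on 6, 13, 20, 27; the last is February 27.
1 November 2022 is a Tuesday, so Sundays fall on 6, 13, 20, 27; the last is November 27.
26 April 2022 falls between 27 February and 27 November, so daylight saving is in effect and Ulvik Station is at UTC+04:30.
19:00 Ulvik Station − 4h30m = 14:30 UTC.
At the standard offset (UTC−00:30), 14:30 UTC − 0h30m = 14:00 Ishor standard time.
The standard-time date in Ishor, 26 April 2022, falls between 19 September 2021 and 29 April 2022, so daylight saving is in effect and Ishor is at UTC+00:30.
14:30 UTC + 0h30m = 15:00 Ishor.

15:00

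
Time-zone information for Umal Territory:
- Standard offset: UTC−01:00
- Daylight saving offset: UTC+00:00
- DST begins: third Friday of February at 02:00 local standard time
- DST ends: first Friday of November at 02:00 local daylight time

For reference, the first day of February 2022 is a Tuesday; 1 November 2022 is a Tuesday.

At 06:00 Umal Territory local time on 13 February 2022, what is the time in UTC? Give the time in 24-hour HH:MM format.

1 February 2022 is a Tuesday, so the first Friday is February 4 and the third is February 18.
1 November 2022 is a Tuesday, so the first Friday is November 4.
13 February 2022 is outside the daylight-saving period (18 February – 4 November), so Umal Territory is on standard time, UTC−01:00.
06:00 local + 1h = 07:00 UTC.

07:00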